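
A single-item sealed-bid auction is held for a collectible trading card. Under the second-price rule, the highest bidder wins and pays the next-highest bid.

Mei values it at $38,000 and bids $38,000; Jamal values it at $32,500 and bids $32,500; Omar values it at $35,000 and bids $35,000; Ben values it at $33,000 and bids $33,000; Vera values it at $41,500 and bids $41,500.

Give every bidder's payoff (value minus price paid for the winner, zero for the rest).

Payoffs: Mei $0, Jamal $0, Omar $0, Ben $0, Vera $3,500.

Ordered from highest: Vera $41,500 > Mei $38,000 > Omar $35,000 > Ben $33,000 > Jamal $32,500.
Vera has the top bid and wins; the price is the second-highest bid, $38,000.
Vera's payoff = $41,500 − $38,000 = $3,500. All other bidders lose, so their payoff is 0.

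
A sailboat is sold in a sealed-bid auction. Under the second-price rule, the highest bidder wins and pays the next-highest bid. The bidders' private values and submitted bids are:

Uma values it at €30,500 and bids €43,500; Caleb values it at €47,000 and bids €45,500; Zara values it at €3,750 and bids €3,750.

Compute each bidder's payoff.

Sorted high to low: Caleb €45,500, then Uma €43,500, then Zara €3,750.
Caleb has the top bid and wins; the price is the second-highest bid, €43,500.
Caleb's payoff = €47,000 − €43,500 = €3,500. All other bidders lose, so their payoff is 0.

Uma €0, Caleb €3,500, Zara €0.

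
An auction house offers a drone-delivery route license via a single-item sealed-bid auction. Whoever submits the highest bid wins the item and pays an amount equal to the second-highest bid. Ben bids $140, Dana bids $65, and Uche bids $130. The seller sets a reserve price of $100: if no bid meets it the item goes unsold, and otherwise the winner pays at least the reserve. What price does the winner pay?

Bids in descending order: Ben $140; Uche $130; Dana $65.
Ben has the highest bid, so Ben wins.
The second-highest bid is $130, which exceeds the reserve, so that sets the price.

$130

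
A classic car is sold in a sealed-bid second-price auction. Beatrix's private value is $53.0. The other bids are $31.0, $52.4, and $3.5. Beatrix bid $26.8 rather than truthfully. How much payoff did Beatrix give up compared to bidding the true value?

Regret: $0.6.

The highest competing bid is $52.4.
Bidding truthfully at $53.0: Beatrix has the top bid, wins, and pays the second-highest bid $52.4. Payoff = $53.0 − $52.4 = $0.6.
Bidding $26.8: the top bid is $52.4 (a rival), so Beatrix loses. Payoff = $0.0.
Regret = truthful payoff − actual payoff = $0.6 − $0.0 = $0.6.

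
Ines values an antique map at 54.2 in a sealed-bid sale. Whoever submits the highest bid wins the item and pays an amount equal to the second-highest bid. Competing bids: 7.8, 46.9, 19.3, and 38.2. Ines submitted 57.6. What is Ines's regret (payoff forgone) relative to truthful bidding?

The highest competing bid is 46.9.
Bidding truthfully at 54.2: Ines has the top bid, wins, and pays the second-highest bid 46.9. Payoff = 54.2 − 46.9 = 7.3.
Bidding 57.6: Ines has the top bid, wins, and pays the second-highest bid 46.9. Payoff = 54.2 − 46.9 = 7.3.
Regret = truthful payoff − actual payoff = 7.3 − 7.3 = 0.0.
The bid only affects whether you win, not the price — here both bids land on the same side of the top rival bid, so the deviation is payoff-neutral.

Regret: 0.0.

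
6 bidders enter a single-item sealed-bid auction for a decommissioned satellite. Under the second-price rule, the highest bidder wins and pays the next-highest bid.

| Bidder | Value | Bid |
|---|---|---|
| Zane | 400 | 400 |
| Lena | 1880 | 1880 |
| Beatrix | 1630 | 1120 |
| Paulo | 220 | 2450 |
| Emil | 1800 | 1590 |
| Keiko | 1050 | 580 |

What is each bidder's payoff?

Payoffs: Zane 0, Lena 0, Beatrix 0, Paulo -1660, Emil 0, Keiko 0.

Sorted high to low: Paulo 2450, then Lena 1880, then Emil 1590, then Beatrix 1120, then Keiko 580, then Zane 400.
Paulo has the top bid and wins; the price is the second-highest bid, 1880.
Paulo's payoff = 220 − 1880 = -1660. All other bidders lose, so their payoff is 0.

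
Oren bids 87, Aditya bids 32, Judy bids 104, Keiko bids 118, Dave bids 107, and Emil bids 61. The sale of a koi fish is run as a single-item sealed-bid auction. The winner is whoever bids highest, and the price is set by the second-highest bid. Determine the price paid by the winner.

Price paid: 107.

Bids in descending order: Keiko 118 > Dave 107 > Judy 104 > Oren 87 > Emil 61 > Aditya 32.
Keiko has the highest bid, so Keiko wins.
The second-highest bid is 107, so that is what Keiko pays.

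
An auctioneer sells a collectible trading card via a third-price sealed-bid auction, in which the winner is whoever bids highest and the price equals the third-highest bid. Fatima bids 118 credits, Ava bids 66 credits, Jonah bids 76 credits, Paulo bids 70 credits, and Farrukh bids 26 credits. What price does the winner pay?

Ordered from highest: Fatima 118 credits, then Jonah 76 credits, then Paulo 70 credits, then Ava 66 credits, then Farrukh 26 credits.
Fatima is the highest bidder, so Fatima wins.
Under the third-price rule, the price is the third-highest bid: 70 credits.

Price paid: 70 credits.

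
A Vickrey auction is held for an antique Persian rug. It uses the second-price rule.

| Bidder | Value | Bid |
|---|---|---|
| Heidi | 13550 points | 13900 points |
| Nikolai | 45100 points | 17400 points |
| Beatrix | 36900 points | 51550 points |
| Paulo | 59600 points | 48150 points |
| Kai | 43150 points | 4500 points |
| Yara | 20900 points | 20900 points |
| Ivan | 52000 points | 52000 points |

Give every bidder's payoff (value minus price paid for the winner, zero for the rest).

Ordered from highest: Ivan 52000 points, then Beatrix 51550 points, then Paulo 48150 points, then Yara 20900 points, then Nikolai 17400 points, then Heidi 13900 points, then Kai 4500 points.
Ivan has the top bid and wins; the price is the second-highest bid, 51550 points.
Ivan's payoff = 52000 points − 51550 points = 450 points. All other bidders lose, so their payoff is 0.

Heidi 0 points, Nikolai 0 points, Beatrix 0 points, Paulo 0 points, Kai 0 points, Yara 0 points, Ivan 450 points.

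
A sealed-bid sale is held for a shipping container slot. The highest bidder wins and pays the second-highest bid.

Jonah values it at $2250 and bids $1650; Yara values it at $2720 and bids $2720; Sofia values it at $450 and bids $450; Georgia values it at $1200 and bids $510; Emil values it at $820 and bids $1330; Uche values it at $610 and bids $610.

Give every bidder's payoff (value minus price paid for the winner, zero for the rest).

Ranking the bids: Yara $2720, then Jonah $1650, then Emil $1330, then Uche $610, then Georgia $510, then Sofia $450.
Yara has the top bid and wins; the price is the second-highest bid, $1650.
Yara's payoff = $2720 − $1650 = $1070. All other bidders lose, so their payoff is 0.

Jonah $0, Yara $1070, Sofia $0, Georgia $0, Emil $0, Uche $0.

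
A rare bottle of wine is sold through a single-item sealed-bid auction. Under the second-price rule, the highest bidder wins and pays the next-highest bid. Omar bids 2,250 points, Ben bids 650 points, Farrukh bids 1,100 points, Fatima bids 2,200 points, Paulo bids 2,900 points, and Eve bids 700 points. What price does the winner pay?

Price paid: 2,250 points.

Ranking the bids: Paulo 2,900 points; Omar 2,250 points; Fatima 2,200 points; Farrukh 1,100 points; Eve 700 points; Ben 650 points.
Paulo has the highest bid, so Paulo wins.
The second-highest bid is 2,250 points, so that is what Paulo pays.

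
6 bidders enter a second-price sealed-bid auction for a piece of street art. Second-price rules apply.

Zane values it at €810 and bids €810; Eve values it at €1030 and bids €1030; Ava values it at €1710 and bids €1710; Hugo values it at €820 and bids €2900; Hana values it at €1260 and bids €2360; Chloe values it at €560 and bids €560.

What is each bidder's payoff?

Payoffs: Zane €0, Eve €0, Ava €0, Hugo -€1540, Hana €0, Chloe €0.

Ranking the bids: Hugo €2900, then Hana €2360, then Ava €1710, then Eve €1030, then Zane €810, then Chloe €560.
Hugo has the top bid and wins; the price is the second-highest bid, €2360.
Hugo's payoff = €820 − €2360 = -€1540. All other bidders lose, so their payoff is 0.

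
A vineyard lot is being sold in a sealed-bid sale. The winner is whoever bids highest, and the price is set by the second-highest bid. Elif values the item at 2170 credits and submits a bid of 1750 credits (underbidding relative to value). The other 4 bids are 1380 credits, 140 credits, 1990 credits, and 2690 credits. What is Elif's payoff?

0 credits

Highest competing bid: 2690 credits.
Elif's bid 1750 credits is not the highest, so Elif loses, pays nothing, and earns zero payoff.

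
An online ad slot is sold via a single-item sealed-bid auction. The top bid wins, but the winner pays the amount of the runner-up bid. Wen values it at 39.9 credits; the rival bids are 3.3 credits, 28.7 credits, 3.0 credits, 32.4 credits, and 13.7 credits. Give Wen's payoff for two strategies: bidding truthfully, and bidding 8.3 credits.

The highest competing bid is 32.4 credits.
Bidding truthfully at 39.9 credits: Wen has the top bid, wins, and pays the second-highest bid 32.4 credits. Payoff = 39.9 credits − 32.4 credits = 7.5 credits.
Bidding 8.3 credits: the top bid is 32.4 credits (a rival), so Wen loses. Payoff = 0.0 credits.
Deviating from a truthful bid can only lose payoff in a second-price auction — never gain.

(a) 7.5 credits  (b) 0.0 credits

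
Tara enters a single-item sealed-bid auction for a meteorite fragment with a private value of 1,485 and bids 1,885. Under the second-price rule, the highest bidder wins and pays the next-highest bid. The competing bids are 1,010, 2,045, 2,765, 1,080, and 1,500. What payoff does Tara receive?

Payoff = 0.

Highest competing bid: 2,765.
Tara's bid 1,885 is not the highest, so Tara loses, pays nothing, and earns zero payoff.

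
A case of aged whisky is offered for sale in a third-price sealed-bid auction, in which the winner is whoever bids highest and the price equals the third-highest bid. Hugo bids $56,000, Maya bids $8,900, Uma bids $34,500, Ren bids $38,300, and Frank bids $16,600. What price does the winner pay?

Price paid: $34,500.

Ranking the bids: Hugo $56,000; Ren $38,300; Uma $34,500; Frank $16,600; Maya $8,900.
Hugo is the highest bidder, so Hugo wins.
Under the third-price rule, the price is the third-highest bid: $34,500.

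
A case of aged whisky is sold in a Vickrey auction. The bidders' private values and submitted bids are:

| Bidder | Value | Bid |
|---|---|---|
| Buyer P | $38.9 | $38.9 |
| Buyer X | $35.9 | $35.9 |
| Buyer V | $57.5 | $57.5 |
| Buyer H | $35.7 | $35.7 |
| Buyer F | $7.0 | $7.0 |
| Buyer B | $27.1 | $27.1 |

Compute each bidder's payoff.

Bids in descending order: Buyer V $57.5; Buyer P $38.9; Buyer X $35.9; Buyer H $35.7; Buyer B $27.1; Buyer F $7.0.
Buyer V has the top bid and wins; the price is the second-highest bid, $38.9.
Buyer V's payoff = $57.5 − $38.9 = $18.6. All other bidders lose, so their payoff is 0.

Buyer P $0.0, Buyer X $0.0, Buyer V $18.6, Buyer H $0.0, Buyer F $0.0, Buyer B $0.0.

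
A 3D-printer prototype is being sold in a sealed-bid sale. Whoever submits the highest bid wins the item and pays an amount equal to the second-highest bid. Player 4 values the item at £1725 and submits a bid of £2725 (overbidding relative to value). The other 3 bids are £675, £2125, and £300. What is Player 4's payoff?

Highest competing bid: £2125.
Player 4's bid £2725 is the highest overall, so Player 4 wins and pays the second-highest bid, £2125.
Payoff = value − price = £1725 − £2125 = -£400.

The bidder's payoff: -£400.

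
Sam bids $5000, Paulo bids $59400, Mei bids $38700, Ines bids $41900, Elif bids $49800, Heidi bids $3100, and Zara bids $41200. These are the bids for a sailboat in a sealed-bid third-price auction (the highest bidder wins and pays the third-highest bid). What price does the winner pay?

The winner pays $41900.

Bids in descending order: Paulo $59400; Elif $49800; Ines $41900; Zara $41200; Mei $38700; Sam $5000; Heidi $3100.
Paulo is the highest bidder, so Paulo wins.
Under the third-price rule, the price is the third-highest bid: $41900.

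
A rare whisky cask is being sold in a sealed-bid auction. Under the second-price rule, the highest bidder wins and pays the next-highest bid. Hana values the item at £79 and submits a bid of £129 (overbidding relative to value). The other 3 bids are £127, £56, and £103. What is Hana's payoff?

Highest competing bid: £127.
Hana's bid £129 is the highest overall, so Hana wins and pays the second-highest bid, £127.
Payoff = value − price = £79 − £127 = -£48.
Overbidding won the item at a price above value — truthful bidding would have avoided this loss.

Hana's payoff: -£48.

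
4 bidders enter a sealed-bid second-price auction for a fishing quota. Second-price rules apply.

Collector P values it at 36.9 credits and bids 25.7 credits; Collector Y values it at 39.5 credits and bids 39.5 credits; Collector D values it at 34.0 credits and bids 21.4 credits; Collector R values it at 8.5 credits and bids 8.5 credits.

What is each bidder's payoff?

Ranking the bids: Collector Y 39.5 credits, then Collector P 25.7 credits, then Collector D 21.4 credits, then Collector R 8.5 credits.
Collector Y has the top bid and wins; the price is the second-highest bid, 25.7 credits.
Collector Y's payoff = 39.5 credits − 25.7 credits = 13.8 credits. All other bidders lose, so their payoff is 0.

Payoffs: Collector P 0.0 credits, Collector Y 13.8 credits, Collector D 0.0 credits, Collector R 0.0 credits.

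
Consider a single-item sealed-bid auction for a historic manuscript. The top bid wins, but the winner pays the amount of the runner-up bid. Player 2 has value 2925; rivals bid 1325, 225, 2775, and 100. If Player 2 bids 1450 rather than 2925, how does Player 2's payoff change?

The highest competing bid is 2775.
Bidding truthfully at 2925: Player 2 has the top bid, wins, and pays the second-highest bid 2775. Payoff = 2925 − 2775 = 150.
Bidding 1450: the top bid is 2775 (a rival), so Player 2 loses. Payoff = 0.
Change = 0 − 150 = -150.

Payoff change: -150.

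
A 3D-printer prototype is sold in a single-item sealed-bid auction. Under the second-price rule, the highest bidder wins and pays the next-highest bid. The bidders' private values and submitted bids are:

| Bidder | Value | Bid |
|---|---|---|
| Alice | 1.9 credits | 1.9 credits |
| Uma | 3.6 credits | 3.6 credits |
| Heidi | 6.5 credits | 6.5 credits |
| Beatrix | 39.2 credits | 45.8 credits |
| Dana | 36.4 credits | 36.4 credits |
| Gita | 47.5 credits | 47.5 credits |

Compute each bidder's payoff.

Sorted high to low: Gita 47.5 credits, then Beatrix 45.8 credits, then Dana 36.4 credits, then Heidi 6.5 credits, then Uma 3.6 credits, then Alice 1.9 credits.
Gita has the top bid and wins; the price is the second-highest bid, 45.8 credits.
Gita's payoff = 47.5 credits − 45.8 credits = 1.7 credits. All other bidders lose, so their payoff is 0.

Alice 0.0 credits, Uma 0.0 credits, Heidi 0.0 credits, Beatrix 0.0 credits, Dana 0.0 credits, Gita 1.7 credits.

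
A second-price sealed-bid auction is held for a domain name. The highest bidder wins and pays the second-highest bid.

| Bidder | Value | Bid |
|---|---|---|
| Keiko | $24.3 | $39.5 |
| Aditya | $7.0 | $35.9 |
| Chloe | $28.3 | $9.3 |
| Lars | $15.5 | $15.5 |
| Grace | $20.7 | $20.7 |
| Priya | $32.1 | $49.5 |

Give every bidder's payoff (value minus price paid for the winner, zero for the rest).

Keiko $0.0, Aditya $0.0, Chloe $0.0, Lars $0.0, Grace $0.0, Priya -$7.4.

Sorted high to low: Priya $49.5; Keiko $39.5; Aditya $35.9; Grace $20.7; Lars $15.5; Chloe $9.3.
Priya has the top bid and wins; the price is the second-highest bid, $39.5.
Priya's payoff = $32.1 − $39.5 = -$7.4. All other bidders lose, so their payoff is 0.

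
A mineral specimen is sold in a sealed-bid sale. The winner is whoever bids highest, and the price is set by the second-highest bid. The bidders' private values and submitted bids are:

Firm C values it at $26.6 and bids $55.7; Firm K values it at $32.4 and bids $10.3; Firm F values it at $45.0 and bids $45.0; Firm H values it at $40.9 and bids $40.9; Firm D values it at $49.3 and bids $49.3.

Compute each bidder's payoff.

Payoffs: Firm C -$22.7, Firm K $0.0, Firm F $0.0, Firm H $0.0, Firm D $0.0.

Ranking the bids: Firm C $55.7 > Firm D $49.3 > Firm F $45.0 > Firm H $40.9 > Firm K $10.3.
Firm C has the top bid and wins; the price is the second-highest bid, $49.3.
Firm C's payoff = $26.6 − $49.3 = -$22.7. All other bidders lose, so their payoff is 0.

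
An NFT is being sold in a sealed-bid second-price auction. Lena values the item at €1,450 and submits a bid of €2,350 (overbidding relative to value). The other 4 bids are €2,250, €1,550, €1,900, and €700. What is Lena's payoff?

Highest competing bid: €2,250.
Lena's bid €2,350 is the highest overall, so Lena wins and pays the second-highest bid, €2,250.
Payoff = value − price = €1,450 − €2,250 = -€800.
Overbidding won the item at a price above value — truthful bidding would have avoided this loss.

-€800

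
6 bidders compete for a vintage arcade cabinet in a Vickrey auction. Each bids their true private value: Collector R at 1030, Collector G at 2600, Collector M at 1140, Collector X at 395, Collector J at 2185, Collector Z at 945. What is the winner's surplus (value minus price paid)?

Surplus = 415.

Ranking the bids: Collector G 2600 > Collector J 2185 > Collector M 1140 > Collector R 1030 > Collector Z 945 > Collector X 395.
Collector G wins with the top bid and pays the second-highest, 2185.
Surplus = 2600 − 2185 = 415.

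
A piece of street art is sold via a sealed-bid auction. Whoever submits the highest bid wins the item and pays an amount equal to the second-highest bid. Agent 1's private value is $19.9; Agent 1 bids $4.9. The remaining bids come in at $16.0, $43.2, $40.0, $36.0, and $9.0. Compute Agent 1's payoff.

The bidder's payoff: $0.0.

Highest competing bid: $43.2.
Agent 1's bid $4.9 is not the highest, so Agent 1 loses, pays nothing, and earns zero payoff.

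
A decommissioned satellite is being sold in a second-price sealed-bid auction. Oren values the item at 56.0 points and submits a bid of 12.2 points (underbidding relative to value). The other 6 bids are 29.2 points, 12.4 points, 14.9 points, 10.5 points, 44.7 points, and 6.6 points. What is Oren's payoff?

Highest competing bid: 44.7 points.
Oren's bid 12.2 points is not the highest, so Oren loses, pays nothing, and earns zero payoff.

Payoff = 0.0 points.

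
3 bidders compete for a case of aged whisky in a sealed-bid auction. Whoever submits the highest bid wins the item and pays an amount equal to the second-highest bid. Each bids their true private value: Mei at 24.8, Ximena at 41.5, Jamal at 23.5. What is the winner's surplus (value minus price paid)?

Bids in descending order: Ximena 41.5; Mei 24.8; Jamal 23.5.
Ximena wins with the top bid and pays the second-highest, 24.8.
Surplus = 41.5 − 24.8 = 16.7.

Surplus = 16.7.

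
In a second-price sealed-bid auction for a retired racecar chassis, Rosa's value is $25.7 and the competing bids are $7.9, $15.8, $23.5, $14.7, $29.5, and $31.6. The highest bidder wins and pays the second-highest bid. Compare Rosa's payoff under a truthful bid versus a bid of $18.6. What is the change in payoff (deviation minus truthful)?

The highest competing bid is $31.6.
Bidding truthfully at $25.7: the top bid is $31.6 (a rival), so Rosa loses. Payoff = $0.0.
Bidding $18.6: the top bid is $31.6 (a rival), so Rosa loses. Payoff = $0.0.
Change = $0.0 − $0.0 = $0.0.

Change in payoff: $0.0.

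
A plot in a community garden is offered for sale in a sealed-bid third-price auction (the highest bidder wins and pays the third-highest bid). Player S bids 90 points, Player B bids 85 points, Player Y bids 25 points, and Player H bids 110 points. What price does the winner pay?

Bids in descending order: Player H 110 points > Player S 90 points > Player B 85 points > Player Y 25 points.
Player H is the highest bidder, so Player H wins.
Under the third-price rule, the price is the third-highest bid: 85 points.

85 points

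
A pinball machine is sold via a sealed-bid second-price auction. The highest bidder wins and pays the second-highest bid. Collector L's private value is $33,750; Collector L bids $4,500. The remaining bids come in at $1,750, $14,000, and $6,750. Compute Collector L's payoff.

Highest competing bid: $14,000.
Collector L's bid $4,500 is not the highest, so Collector L loses, pays nothing, and earns zero payoff.

Collector L's payoff: $0.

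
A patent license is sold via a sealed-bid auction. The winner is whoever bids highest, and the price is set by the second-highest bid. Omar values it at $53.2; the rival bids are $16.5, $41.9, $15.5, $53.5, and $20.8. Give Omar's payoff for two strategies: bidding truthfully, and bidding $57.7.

The highest competing bid is $53.5.
Bidding truthfully at $53.2: the top bid is $53.5 (a rival), so Omar loses. Payoff = $0.0.
Bidding $57.7: Omar has the top bid, wins, and pays the second-highest bid $53.5. Payoff = $53.2 − $53.5 = -$0.3.
Deviating from a truthful bid can only lose payoff in a second-price auction — never gain.

(a) $0.0  (b) -$0.3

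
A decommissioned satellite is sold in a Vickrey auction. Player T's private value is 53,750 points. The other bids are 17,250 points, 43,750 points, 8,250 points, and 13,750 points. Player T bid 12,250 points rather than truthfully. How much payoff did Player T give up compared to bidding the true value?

Payoff forgone: 10,000 points.

The highest competing bid is 43,750 points.
Bidding truthfully at 53,750 points: Player T has the top bid, wins, and pays the second-highest bid 43,750 points. Payoff = 53,750 points − 43,750 points = 10,000 points.
Bidding 12,250 points: the top bid is 43,750 points (a rival), so Player T loses. Payoff = 0 points.
Regret = truthful payoff − actual payoff = 10,000 points − 0 points = 10,000 points.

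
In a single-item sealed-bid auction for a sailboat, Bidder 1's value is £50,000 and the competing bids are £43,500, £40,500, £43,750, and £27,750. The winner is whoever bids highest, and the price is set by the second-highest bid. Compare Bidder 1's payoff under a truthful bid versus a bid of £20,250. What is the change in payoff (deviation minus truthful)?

Payoff change: -£6,250.

The highest competing bid is £43,750.
Bidding truthfully at £50,000: Bidder 1 has the top bid, wins, and pays the second-highest bid £43,750. Payoff = £50,000 − £43,750 = £6,250.
Bidding £20,250: the top bid is £43,750 (a rival), so Bidder 1 loses. Payoff = £0.
Change = £0 − £6,250 = -£6,250.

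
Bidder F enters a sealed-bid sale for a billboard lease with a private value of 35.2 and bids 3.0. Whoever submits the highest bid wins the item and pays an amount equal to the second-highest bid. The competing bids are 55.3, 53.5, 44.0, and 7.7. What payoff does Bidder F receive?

Payoff = 0.0.

Highest competing bid: 55.3.
Bidder F's bid 3.0 is not the highest, so Bidder F loses, pays nothing, and earns zero payoff.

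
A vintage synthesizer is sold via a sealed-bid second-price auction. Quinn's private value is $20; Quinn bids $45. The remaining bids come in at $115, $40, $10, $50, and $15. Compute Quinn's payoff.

Quinn's payoff: $0.

Highest competing bid: $115.
Quinn's bid $45 is not the highest, so Quinn loses, pays nothing, and earns zero payoff.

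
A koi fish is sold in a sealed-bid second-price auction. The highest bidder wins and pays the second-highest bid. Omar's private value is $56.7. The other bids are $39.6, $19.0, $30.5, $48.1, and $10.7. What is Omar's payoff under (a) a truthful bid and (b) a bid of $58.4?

The highest competing bid is $48.1.
Bidding truthfully at $56.7: Omar has the top bid, wins, and pays the second-highest bid $48.1. Payoff = $56.7 − $48.1 = $8.6.
Bidding $58.4: Omar has the top bid, wins, and pays the second-highest bid $48.1. Payoff = $56.7 − $48.1 = $8.6.
The bid only affects whether you win, not the price — here both bids land on the same side of the top rival bid, so the deviation is payoff-neutral.

Truthful: $8.6; alternative: $8.6.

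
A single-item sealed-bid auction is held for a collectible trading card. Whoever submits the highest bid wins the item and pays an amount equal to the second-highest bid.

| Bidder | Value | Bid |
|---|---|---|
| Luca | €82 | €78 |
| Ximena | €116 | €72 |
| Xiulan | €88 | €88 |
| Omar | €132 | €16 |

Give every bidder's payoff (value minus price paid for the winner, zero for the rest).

Sorted high to low: Xiulan €88 > Luca €78 > Ximena €72 > Omar €16.
Xiulan has the top bid and wins; the price is the second-highest bid, €78.
Xiulan's payoff = €88 − €78 = €10. All other bidders lose, so their payoff is 0.

Luca €0, Ximena €0, Xiulan €10, Omar €0.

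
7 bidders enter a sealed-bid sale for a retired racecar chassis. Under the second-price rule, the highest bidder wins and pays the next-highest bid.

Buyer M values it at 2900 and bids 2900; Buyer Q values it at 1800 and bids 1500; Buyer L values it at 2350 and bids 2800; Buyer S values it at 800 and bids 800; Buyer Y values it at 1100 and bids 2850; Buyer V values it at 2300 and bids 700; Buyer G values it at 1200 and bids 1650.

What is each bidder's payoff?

Buyer M 50, Buyer Q 0, Buyer L 0, Buyer S 0, Buyer Y 0, Buyer V 0, Buyer G 0.

Ranking the bids: Buyer M 2900, then Buyer Y 2850, then Buyer L 2800, then Buyer G 1650, then Buyer Q 1500, then Buyer S 800, then Buyer V 700.
Buyer M has the top bid and wins; the price is the second-highest bid, 2850.
Buyer M's payoff = 2900 − 2850 = 50. All other bidders lose, so their payoff is 0.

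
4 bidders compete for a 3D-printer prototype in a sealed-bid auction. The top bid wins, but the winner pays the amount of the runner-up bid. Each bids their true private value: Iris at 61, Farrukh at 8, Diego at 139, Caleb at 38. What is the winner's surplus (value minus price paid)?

Ranking the bids: Diego 139, then Iris 61, then Caleb 38, then Farrukh 8.
Diego wins with the top bid and pays the second-highest, 61.
Surplus = 139 − 61 = 78.

Surplus = 78.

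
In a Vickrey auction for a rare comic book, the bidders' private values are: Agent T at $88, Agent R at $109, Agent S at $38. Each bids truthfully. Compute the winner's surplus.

Winner's surplus: $21.

Ordered from highest: Agent R $109; Agent T $88; Agent S $38.
Agent R wins with the top bid and pays the second-highest, $88.
Surplus = $109 − $88 = $21.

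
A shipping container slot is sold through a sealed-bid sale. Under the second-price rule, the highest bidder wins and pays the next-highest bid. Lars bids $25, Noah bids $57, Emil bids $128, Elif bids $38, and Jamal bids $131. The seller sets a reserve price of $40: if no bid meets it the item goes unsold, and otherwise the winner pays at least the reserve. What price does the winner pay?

Ranking the bids: Jamal $131; Emil $128; Noah $57; Elif $38; Lars $25.
Jamal has the highest bid, so Jamal wins.
The second-highest bid is $128, which exceeds the reserve, so that sets the price.

The winner pays $128.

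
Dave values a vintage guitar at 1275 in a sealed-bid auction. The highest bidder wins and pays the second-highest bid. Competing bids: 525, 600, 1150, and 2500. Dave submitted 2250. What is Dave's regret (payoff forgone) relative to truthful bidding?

Payoff forgone: 0.

The highest competing bid is 2500.
Bidding truthfully at 1275: the top bid is 2500 (a rival), so Dave loses. Payoff = 0.
Bidding 2250: the top bid is 2500 (a rival), so Dave loses. Payoff = 0.
Regret = truthful payoff − actual payoff = 0 − 0 = 0.
The bid only affects whether you win, not the price — here both bids land on the same side of the top rival bid, so the deviation is payoff-neutral.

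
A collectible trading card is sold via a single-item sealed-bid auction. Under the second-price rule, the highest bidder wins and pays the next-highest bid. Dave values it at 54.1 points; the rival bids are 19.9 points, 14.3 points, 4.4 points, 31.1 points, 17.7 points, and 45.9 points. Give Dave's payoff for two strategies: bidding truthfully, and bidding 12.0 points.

Truthful: 8.2 points; alternative: 0.0 points.

The highest competing bid is 45.9 points.
Bidding truthfully at 54.1 points: Dave has the top bid, wins, and pays the second-highest bid 45.9 points. Payoff = 54.1 points − 45.9 points = 8.2 points.
Bidding 12.0 points: the top bid is 45.9 points (a rival), so Dave loses. Payoff = 0.0 points.
Deviating from a truthful bid can only lose payoff in a second-price auction — never gain.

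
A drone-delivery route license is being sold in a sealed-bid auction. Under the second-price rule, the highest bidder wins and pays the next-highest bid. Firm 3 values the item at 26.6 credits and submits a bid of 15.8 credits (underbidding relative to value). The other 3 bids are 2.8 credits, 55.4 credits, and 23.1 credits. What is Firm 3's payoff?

0.0 credits

Highest competing bid: 55.4 credits.
Firm 3's bid 15.8 credits is not the highest, so Firm 3 loses, pays nothing, and earns zero payoff.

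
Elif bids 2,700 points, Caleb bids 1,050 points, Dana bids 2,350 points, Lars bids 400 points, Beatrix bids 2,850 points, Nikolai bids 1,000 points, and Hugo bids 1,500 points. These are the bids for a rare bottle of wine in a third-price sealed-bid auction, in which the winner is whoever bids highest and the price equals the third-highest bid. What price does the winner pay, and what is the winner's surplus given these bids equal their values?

Bids in descending order: Beatrix 2,850 points; Elif 2,700 points; Dana 2,350 points; Hugo 1,500 points; Caleb 1,050 points; Nikolai 1,000 points; Lars 400 points.
Beatrix is the highest bidder, so Beatrix wins.
Under the third-price rule, the price is the third-highest bid: 2,350 points.
Surplus = 2,850 points − 2,350 points = 500 points.

Price 2,350 points; surplus 500 points.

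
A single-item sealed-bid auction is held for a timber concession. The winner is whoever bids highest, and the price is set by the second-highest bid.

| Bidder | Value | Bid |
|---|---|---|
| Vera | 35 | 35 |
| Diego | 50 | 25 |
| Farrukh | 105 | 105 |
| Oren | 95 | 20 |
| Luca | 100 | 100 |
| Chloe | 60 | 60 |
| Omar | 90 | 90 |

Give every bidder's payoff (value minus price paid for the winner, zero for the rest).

Vera 0, Diego 0, Farrukh 5, Oren 0, Luca 0, Chloe 0, Omar 0.

Sorted high to low: Farrukh 105, then Luca 100, then Omar 90, then Chloe 60, then Vera 35, then Diego 25, then Oren 20.
Farrukh has the top bid and wins; the price is the second-highest bid, 100.
Farrukh's payoff = 105 − 100 = 5. All other bidders lose, so their payoff is 0.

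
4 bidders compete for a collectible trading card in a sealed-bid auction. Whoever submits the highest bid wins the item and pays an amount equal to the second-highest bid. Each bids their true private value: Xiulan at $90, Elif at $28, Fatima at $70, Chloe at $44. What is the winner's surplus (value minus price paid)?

Winner's surplus: $20.

Sorted high to low: Xiulan $90, then Fatima $70, then Chloe $44, then Elif $28.
Xiulan wins with the top bid and pays the second-highest, $70.
Surplus = $90 − $70 = $20.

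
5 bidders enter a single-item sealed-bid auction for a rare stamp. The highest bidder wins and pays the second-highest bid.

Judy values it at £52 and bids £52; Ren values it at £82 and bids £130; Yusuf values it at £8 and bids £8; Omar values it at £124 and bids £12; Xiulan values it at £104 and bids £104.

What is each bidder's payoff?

Judy £0, Ren -£22, Yusuf £0, Omar £0, Xiulan £0.

Bids in descending order: Ren £130, then Xiulan £104, then Judy £52, then Omar £12, then Yusuf £8.
Ren has the top bid and wins; the price is the second-highest bid, £104.
Ren's payoff = £82 − £104 = -£22. All other bidders lose, so their payoff is 0.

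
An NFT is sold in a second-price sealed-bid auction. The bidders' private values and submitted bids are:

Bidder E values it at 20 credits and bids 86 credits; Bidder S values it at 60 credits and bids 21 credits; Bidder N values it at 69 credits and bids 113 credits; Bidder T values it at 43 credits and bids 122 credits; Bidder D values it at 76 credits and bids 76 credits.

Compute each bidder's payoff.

Ordered from highest: Bidder T 122 credits > Bidder N 113 credits > Bidder E 86 credits > Bidder D 76 credits > Bidder S 21 credits.
Bidder T has the top bid and wins; the price is the second-highest bid, 113 credits.
Bidder T's payoff = 43 credits − 113 credits = -70 credits. All other bidders lose, so their payoff is 0.

Bidder E 0 credits, Bidder S 0 credits, Bidder N 0 credits, Bidder T -70 credits, Bidder D 0 credits.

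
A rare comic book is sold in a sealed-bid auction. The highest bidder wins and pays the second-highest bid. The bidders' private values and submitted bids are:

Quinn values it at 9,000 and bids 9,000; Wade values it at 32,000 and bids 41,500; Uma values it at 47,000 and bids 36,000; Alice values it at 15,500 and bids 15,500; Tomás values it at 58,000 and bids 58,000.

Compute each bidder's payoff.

Bids in descending order: Tomás 58,000 > Wade 41,500 > Uma 36,000 > Alice 15,500 > Quinn 9,000.
Tomás has the top bid and wins; the price is the second-highest bid, 41,500.
Tomás's payoff = 58,000 − 41,500 = 16,500. All other bidders lose, so their payoff is 0.

Quinn 0, Wade 0, Uma 0, Alice 0, Tomás 16,500.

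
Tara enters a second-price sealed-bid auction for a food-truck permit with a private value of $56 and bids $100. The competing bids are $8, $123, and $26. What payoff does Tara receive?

Tara's payoff: $0.

Highest competing bid: $123.
Tara's bid $100 is not the highest, so Tara loses, pays nothing, and earns zero payoff.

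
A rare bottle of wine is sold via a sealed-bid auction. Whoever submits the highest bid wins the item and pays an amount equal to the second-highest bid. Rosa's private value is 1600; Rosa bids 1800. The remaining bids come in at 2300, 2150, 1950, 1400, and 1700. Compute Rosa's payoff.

Rosa's payoff: 0.

Highest competing bid: 2300.
Rosa's bid 1800 is not the highest, so Rosa loses, pays nothing, and earns zero payoff.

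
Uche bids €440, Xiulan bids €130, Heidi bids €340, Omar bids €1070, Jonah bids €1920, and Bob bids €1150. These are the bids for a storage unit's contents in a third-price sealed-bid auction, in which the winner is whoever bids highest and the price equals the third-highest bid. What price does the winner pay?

€1070

Ranking the bids: Jonah €1920 > Bob €1150 > Omar €1070 > Uche €440 > Heidi €340 > Xiulan €130.
Jonah is the highest bidder, so Jonah wins.
Under the third-price rule, the price is the third-highest bid: €1070.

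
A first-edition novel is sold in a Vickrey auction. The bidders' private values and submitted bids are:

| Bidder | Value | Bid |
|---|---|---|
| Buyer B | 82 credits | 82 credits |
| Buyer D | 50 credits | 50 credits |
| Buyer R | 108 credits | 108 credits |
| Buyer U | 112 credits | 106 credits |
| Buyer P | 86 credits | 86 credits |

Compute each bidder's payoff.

Buyer B 0 credits, Buyer D 0 credits, Buyer R 2 credits, Buyer U 0 credits, Buyer P 0 credits.

Bids in descending order: Buyer R 108 credits > Buyer U 106 credits > Buyer P 86 credits > Buyer B 82 credits > Buyer D 50 credits.
Buyer R has the top bid and wins; the price is the second-highest bid, 106 credits.
Buyer R's payoff = 108 credits − 106 credits = 2 credits. All other bidders lose, so their payoff is 0.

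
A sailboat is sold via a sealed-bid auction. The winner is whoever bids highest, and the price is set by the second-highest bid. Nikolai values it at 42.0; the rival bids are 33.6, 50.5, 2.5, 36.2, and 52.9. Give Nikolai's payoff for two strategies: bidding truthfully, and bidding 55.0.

(a) 0.0  (b) -10.9

The highest competing bid is 52.9.
Bidding truthfully at 42.0: the top bid is 52.9 (a rival), so Nikolai loses. Payoff = 0.0.
Bidding 55.0: Nikolai has the top bid, wins, and pays the second-highest bid 52.9. Payoff = 42.0 − 52.9 = -10.9.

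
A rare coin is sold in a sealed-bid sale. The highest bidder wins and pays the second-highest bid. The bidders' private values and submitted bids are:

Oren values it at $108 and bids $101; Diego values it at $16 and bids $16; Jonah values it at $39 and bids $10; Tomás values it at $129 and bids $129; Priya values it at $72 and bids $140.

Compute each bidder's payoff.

Sorted high to low: Priya $140, then Tomás $129, then Oren $101, then Diego $16, then Jonah $10.
Priya has the top bid and wins; the price is the second-highest bid, $129.
Priya's payoff = $72 − $129 = -$57. All other bidders lose, so their payoff is 0.

Payoffs: Oren $0, Diego $0, Jonah $0, Tomás $0, Priya -$57.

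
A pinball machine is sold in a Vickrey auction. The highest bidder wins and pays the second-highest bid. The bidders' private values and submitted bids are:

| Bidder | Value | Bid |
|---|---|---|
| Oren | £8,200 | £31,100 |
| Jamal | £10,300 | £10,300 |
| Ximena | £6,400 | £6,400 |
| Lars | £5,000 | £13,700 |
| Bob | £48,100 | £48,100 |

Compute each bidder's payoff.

Sorted high to low: Bob £48,100, then Oren £31,100, then Lars £13,700, then Jamal £10,300, then Ximena £6,400.
Bob has the top bid and wins; the price is the second-highest bid, £31,100.
Bob's payoff = £48,100 − £31,100 = £17,000. All other bidders lose, so their payoff is 0.

Payoffs: Oren £0, Jamal £0, Ximena £0, Lars £0, Bob £17,000.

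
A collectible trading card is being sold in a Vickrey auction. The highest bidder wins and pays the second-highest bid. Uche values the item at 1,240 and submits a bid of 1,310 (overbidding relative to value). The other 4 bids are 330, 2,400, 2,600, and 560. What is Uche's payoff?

Highest competing bid: 2,600.
Uche's bid 1,310 is not the highest, so Uche loses, pays nothing, and earns zero payoff.

Payoff = 0.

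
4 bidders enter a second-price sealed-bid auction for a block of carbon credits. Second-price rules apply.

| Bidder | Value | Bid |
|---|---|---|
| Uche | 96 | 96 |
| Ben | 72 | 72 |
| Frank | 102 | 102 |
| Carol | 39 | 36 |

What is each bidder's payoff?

Ordered from highest: Frank 102; Uche 96; Ben 72; Carol 36.
Frank has the top bid and wins; the price is the second-highest bid, 96.
Frank's payoff = 102 − 96 = 6. All other bidders lose, so their payoff is 0.

Payoffs: Uche 0, Ben 0, Frank 6, Carol 0.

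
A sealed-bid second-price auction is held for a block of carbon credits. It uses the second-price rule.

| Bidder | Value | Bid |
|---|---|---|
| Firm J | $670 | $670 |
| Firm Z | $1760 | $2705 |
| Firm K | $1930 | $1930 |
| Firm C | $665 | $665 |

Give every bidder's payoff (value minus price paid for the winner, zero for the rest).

Payoffs: Firm J $0, Firm Z -$170, Firm K $0, Firm C $0.

Bids in descending order: Firm Z $2705; Firm K $1930; Firm J $670; Firm C $665.
Firm Z has the top bid and wins; the price is the second-highest bid, $1930.
Firm Z's payoff = $1760 − $1930 = -$170. All other bidders lose, so their payoff is 0.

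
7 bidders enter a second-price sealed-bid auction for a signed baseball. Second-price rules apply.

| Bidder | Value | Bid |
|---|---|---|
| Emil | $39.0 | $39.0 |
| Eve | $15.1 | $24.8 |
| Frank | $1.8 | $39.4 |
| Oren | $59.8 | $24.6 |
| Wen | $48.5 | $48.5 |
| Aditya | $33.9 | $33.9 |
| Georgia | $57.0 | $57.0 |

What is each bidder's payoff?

Emil $0.0, Eve $0.0, Frank $0.0, Oren $0.0, Wen $0.0, Aditya $0.0, Georgia $8.5.

Ranking the bids: Georgia $57.0; Wen $48.5; Frank $39.4; Emil $39.0; Aditya $33.9; Eve $24.8; Oren $24.6.
Georgia has the top bid and wins; the price is the second-highest bid, $48.5.
Georgia's payoff = $57.0 − $48.5 = $8.5. All other bidders lose, so their payoff is 0.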